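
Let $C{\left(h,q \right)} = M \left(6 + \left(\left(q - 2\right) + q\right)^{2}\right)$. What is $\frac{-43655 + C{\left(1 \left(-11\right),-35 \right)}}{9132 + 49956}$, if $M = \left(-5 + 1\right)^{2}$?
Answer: $\frac{39385}{59088} \approx 0.66655$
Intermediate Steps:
$M = 16$ ($M = \left(-4\right)^{2} = 16$)
$C{\left(h,q \right)} = 96 + 16 \left(-2 + 2 q\right)^{2}$ ($C{\left(h,q \right)} = 16 \left(6 + \left(\left(q - 2\right) + q\right)^{2}\right) = 16 \left(6 + \left(\left(-2 + q\right) + q\right)^{2}\right) = 16 \left(6 + \left(-2 + 2 q\right)^{2}\right) = 96 + 16 \left(-2 + 2 q\right)^{2}$)
$\frac{-43655 + C{\left(1 \left(-11\right),-35 \right)}}{9132 + 49956} = \frac{-43655 + \left(96 + 64 \left(-1 - 35\right)^{2}\right)}{9132 + 49956} = \frac{-43655 + \left(96 + 64 \left(-36\right)^{2}\right)}{59088} = \left(-43655 + \left(96 + 64 \cdot 1296\right)\right) \frac{1}{59088} = \left(-43655 + \left(96 + 82944\right)\right) \frac{1}{59088} = \left(-43655 + 83040\right) \frac{1}{59088} = 39385 \cdot \frac{1}{59088} = \frac{39385}{59088}$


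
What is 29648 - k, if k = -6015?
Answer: 35663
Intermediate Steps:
29648 - k = 29648 - 1*(-6015) = 29648 + 6015 = 35663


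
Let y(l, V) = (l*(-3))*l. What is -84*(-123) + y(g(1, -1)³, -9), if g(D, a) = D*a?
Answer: 10329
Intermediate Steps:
y(l, V) = -3*l² (y(l, V) = (-3*l)*l = -3*l²)
-84*(-123) + y(g(1, -1)³, -9) = -84*(-123) - 3*1⁶ = 10332 - 3*((-1)³)² = 10332 - 3*(-1)² = 10332 - 3*1 = 10332 - 3 = 10329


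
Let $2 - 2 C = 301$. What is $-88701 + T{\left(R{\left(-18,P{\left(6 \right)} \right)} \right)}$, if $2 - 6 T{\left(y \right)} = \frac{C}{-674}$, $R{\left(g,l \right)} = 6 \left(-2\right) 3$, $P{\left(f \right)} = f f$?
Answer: $- \frac{239137097}{2696} \approx -88701.0$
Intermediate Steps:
$C = - \frac{299}{2}$ ($C = 1 - \frac{301}{2} = - \frac{299}{2} \approx -149.5$)
$P{\left(f \right)} = f^{2}$
$R{\left(g,l \right)} = -36$ ($R{\left(g,l \right)} = \left(-12\right) 3 = -36$)
$T{\left(y \right)} = \frac{799}{2696}$ ($T{\left(y \right)} = \frac{1}{3} - \frac{\left(- \frac{299}{2}\right) \frac{1}{-674}}{6} = \frac{1}{3} - \frac{\left(- \frac{299}{2}\right) \left(- \frac{1}{674}\right)}{6} = \frac{1}{3} - \frac{299}{8088} = \frac{799}{2696}$)
$-88701 + T{\left(R{\left(-18,P{\left(6 \right)} \right)} \right)} = -88701 + \frac{799}{2696} = - \frac{239137097}{2696}$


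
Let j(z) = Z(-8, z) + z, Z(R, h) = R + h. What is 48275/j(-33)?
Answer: -48275/74 ≈ -652.37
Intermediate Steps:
j(z) = -8 + 2*z (j(z) = (-8 + z) + z = -8 + 2*z)
48275/j(-33) = 48275/(-8 + 2*(-33)) = 48275/(-8 - 66) = 48275/(-74) = 48275*(-1/74) = -48275/74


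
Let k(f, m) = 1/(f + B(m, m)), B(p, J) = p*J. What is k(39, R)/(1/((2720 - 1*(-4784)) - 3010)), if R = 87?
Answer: 749/1268 ≈ 0.59069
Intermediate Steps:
B(p, J) = J*p
k(f, m) = 1/(f + m²) (k(f, m) = 1/(f + m*m) = 1/(f + m²))
k(39, R)/(1/((2720 - 1*(-4784)) - 3010)) = 1/((39 + 87²)*(1/((2720 - 1*(-4784)) - 3010))) = 1/((39 + 7569)*(1/((2720 + 4784) - 3010))) = 1/(7608*(1/(7504 - 3010))) = 1/(7608*(1/4494)) = (1/7608)*4494 = 749/1268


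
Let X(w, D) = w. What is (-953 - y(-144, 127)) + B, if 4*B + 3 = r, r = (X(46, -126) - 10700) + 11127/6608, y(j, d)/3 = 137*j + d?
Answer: 1458680871/26432 ≈ 55186.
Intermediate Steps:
y(j, d) = 3*d + 411*j (y(j, d) = 3*(137*j + d) = 3*(d + 137*j) = 3*d + 411*j)
r = -70390505/6608 (r = (46 - 10700) + 11127/6608 = -10654 + 11127*(1/6608) = -10654 + 11127/6608 = -70390505/6608 ≈ -10652.)
B = -70410329/26432 (B = -¾ + (¼)*(-70390505/6608) = -¾ - 70390505/26432 = -70410329/26432 ≈ -2663.8)
(-953 - y(-144, 127)) + B = (-953 - (3*127 + 411*(-144))) - 70410329/26432 = (-953 - (381 - 59184)) - 70410329/26432 = (-953 - 1*(-58803)) - 70410329/26432 = (-953 + 58803) - 70410329/26432 = 57850 - 70410329/26432 = 1458680871/26432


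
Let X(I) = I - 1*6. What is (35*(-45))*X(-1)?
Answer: 11025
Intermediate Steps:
X(I) = -6 + I (X(I) = I - 6 = -6 + I)
(35*(-45))*X(-1) = (35*(-45))*(-6 - 1) = -1575*(-7) = 11025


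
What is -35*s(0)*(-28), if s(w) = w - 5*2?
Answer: -9800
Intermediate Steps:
s(w) = -10 + w (s(w) = w - 10 = -10 + w)
-35*s(0)*(-28) = -35*(-10 + 0)*(-28) = -35*(-10)*(-28) = 350*(-28) = -9800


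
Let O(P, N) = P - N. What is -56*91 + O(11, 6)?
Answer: -5091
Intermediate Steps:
-56*91 + O(11, 6) = -56*91 + (11 - 1*6) = -5096 + (11 - 6) = -5096 + 5 = -5091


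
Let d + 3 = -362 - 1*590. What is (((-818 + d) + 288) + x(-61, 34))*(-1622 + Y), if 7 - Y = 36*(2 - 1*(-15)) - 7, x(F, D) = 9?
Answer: 3276720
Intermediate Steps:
d = -955 (d = -3 + (-362 - 1*590) = -3 + (-362 - 590) = -3 - 952 = -955)
Y = -598 (Y = 7 - (36*(2 - 1*(-15)) - 7) = 7 - (36*(2 + 15) - 7) = 7 - (36*17 - 7) = 7 - (612 - 7) = 7 - 1*605 = 7 - 605 = -598)
(((-818 + d) + 288) + x(-61, 34))*(-1622 + Y) = (((-818 - 955) + 288) + 9)*(-1622 - 598) = ((-1773 + 288) + 9)*(-2220) = (-1485 + 9)*(-2220) = -1476*(-2220) = 3276720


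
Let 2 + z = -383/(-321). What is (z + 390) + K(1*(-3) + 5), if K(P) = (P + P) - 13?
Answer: 122042/321 ≈ 380.19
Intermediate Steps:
z = -259/321 (z = -2 - 383/(-321) = -2 - 383*(-1/321) = -2 + 383/321 = -259/321 ≈ -0.80685)
K(P) = -13 + 2*P (K(P) = 2*P - 13 = -13 + 2*P)
(z + 390) + K(1*(-3) + 5) = (-259/321 + 390) + (-13 + 2*(1*(-3) + 5)) = 124931/321 + (-13 + 2*(-3 + 5)) = 124931/321 + (-13 + 2*2) = 124931/321 + (-13 + 4) = 124931/321 - 9 = 122042/321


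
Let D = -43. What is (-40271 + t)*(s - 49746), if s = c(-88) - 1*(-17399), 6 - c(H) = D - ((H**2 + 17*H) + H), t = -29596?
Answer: 1826183646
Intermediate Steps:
c(H) = 49 + H**2 + 18*H (c(H) = 6 - (-43 - ((H**2 + 17*H) + H)) = 6 - (-43 - (H**2 + 18*H)) = 6 - (-43 + (-H**2 - 18*H)) = 6 - (-43 - H**2 - 18*H) = 6 + (43 + H**2 + 18*H) = 49 + H**2 + 18*H)
s = 23608 (s = (49 + (-88)**2 + 18*(-88)) - 1*(-17399) = (49 + 7744 - 1584) + 17399 = 6209 + 17399 = 23608)
(-40271 + t)*(s - 49746) = (-40271 - 29596)*(23608 - 49746) = -69867*(-26138) = 1826183646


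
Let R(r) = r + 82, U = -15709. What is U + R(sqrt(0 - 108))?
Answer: -15627 + 6*I*sqrt(3) ≈ -15627.0 + 10.392*I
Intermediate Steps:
R(r) = 82 + r
U + R(sqrt(0 - 108)) = -15709 + (82 + sqrt(0 - 108)) = -15709 + (82 + sqrt(-108)) = -15709 + (82 + 6*I*sqrt(3)) = -15627 + 6*I*sqrt(3)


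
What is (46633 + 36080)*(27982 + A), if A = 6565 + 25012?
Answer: 4926303567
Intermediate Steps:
A = 31577
(46633 + 36080)*(27982 + A) = (46633 + 36080)*(27982 + 31577) = 82713*59559 = 4926303567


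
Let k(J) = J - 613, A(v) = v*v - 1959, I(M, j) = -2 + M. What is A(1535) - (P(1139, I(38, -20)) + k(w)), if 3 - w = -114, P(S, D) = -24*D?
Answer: 2355626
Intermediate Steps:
A(v) = -1959 + v² (A(v) = v² - 1959 = -1959 + v²)
w = 117 (w = 3 - 1*(-114) = 3 + 114 = 117)
k(J) = -613 + J
A(1535) - (P(1139, I(38, -20)) + k(w)) = (-1959 + 1535²) - (-24*(-2 + 38) + (-613 + 117)) = (-1959 + 2356225) - (-24*36 - 496) = 2354266 - (-864 - 496) = 2354266 - 1*(-1360) = 2354266 + 1360 = 2355626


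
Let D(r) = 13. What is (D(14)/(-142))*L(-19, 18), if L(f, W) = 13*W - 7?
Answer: -2951/142 ≈ -20.782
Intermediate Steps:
L(f, W) = -7 + 13*W
(D(14)/(-142))*L(-19, 18) = (13/(-142))*(-7 + 13*18) = (13*(-1/142))*(-7 + 234) = -13/142*227 = -2951/142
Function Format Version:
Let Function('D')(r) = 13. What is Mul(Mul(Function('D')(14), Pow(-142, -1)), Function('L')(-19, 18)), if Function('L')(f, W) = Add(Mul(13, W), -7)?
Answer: Rational(-2951, 142) ≈ -20.782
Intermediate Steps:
Function('L')(f, W) = Add(-7, Mul(13, W))
Mul(Mul(Function('D')(14), Pow(-142, -1)), Function('L')(-19, 18)) = Mul(Mul(13, Pow(-142, -1)), Add(-7, Mul(13, 18))) = Mul(Mul(13, Rational(-1, 142)), Add(-7, 234)) = Mul(Rational(-13, 142), 227) = Rational(-2951, 142)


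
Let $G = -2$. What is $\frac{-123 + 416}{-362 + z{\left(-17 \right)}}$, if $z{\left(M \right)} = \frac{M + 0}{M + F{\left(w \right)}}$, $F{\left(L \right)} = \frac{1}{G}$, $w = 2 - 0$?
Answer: $- \frac{10255}{12636} \approx -0.81157$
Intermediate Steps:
$w = 2$ ($w = 2 + 0 = 2$)
$F{\left(L \right)} = - \frac{1}{2}$ ($F{\left(L \right)} = \frac{1}{-2} = - \frac{1}{2}$)
$z{\left(M \right)} = \frac{M}{- \frac{1}{2} + M}$ ($z{\left(M \right)} = \frac{M + 0}{M - \frac{1}{2}} = \frac{M}{- \frac{1}{2} + M}$)
$\frac{-123 + 416}{-362 + z{\left(-17 \right)}} = \frac{-123 + 416}{-362 + 2 \left(-17\right) \frac{1}{-1 + 2 \left(-17\right)}} = \frac{293}{-362 + 2 \left(-17\right) \frac{1}{-1 - 34}} = \frac{293}{-362 + 2 \left(-17\right) \frac{1}{-35}} = \frac{293}{-362 + 2 \left(-17\right) \left(- \frac{1}{35}\right)} = \frac{293}{-362 + \frac{34}{35}} = \frac{293}{- \frac{12636}{35}} = 293 \left(- \frac{35}{12636}\right) = - \frac{10255}{12636}$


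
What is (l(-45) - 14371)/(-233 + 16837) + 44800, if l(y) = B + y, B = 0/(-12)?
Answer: 185961196/4151 ≈ 44799.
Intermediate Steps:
B = 0 (B = 0*(-1/12) = 0)
l(y) = y (l(y) = 0 + y = y)
(l(-45) - 14371)/(-233 + 16837) + 44800 = (-45 - 14371)/(-233 + 16837) + 44800 = -14416/16604 + 44800 = -14416*1/16604 + 44800 = -3604/4151 + 44800 = 185961196/4151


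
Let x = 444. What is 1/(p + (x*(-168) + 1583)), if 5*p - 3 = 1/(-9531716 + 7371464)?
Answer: -2160252/157716542117 ≈ -1.3697e-5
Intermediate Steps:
p = 1296151/2160252 (p = 3/5 + 1/(5*(-9531716 + 7371464)) = 3/5 + (1/5)/(-2160252) = 3/5 + (1/5)*(-1/2160252) = 3/5 - 1/10801260 = 1296151/2160252 ≈ 0.60000)
1/(p + (x*(-168) + 1583)) = 1/(1296151/2160252 + (444*(-168) + 1583)) = 1/(1296151/2160252 + (-74592 + 1583)) = 1/(1296151/2160252 - 73009) = 1/(-157716542117/2160252) = -2160252/157716542117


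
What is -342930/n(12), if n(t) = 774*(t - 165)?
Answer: 57155/19737 ≈ 2.8958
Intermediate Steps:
n(t) = -127710 + 774*t (n(t) = 774*(-165 + t) = -127710 + 774*t)
-342930/n(12) = -342930/(-127710 + 774*12) = -342930/(-127710 + 9288) = -342930/(-118422) = -342930*(-1/118422) = 57155/19737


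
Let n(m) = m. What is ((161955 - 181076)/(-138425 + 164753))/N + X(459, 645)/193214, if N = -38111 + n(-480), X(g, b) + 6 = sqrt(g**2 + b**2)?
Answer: -4636483/378976895304 + 3*sqrt(69634)/193214 ≈ 0.0040850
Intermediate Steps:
X(g, b) = -6 + sqrt(b**2 + g**2) (X(g, b) = -6 + sqrt(g**2 + b**2) = -6 + sqrt(b**2 + g**2))
N = -38591 (N = -38111 - 480 = -38591)
((161955 - 181076)/(-138425 + 164753))/N + X(459, 645)/193214 = ((161955 - 181076)/(-138425 + 164753))/(-38591) + (-6 + sqrt(645**2 + 459**2))/193214 = -19121/26328*(-1/38591) + (-6 + sqrt(416025 + 210681))*(1/193214) = -19121*1/26328*(-1/38591) + (-6 + sqrt(626706))*(1/193214) = -19121/26328*(-1/38591) + (-6 + 3*sqrt(69634))*(1/193214) = 19121/1016023848 + (-3/96607 + 3*sqrt(69634)/193214) = -4636483/378976895304 + 3*sqrt(69634)/193214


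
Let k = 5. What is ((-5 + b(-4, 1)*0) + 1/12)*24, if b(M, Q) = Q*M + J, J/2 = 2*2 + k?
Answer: -118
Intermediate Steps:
J = 18 (J = 2*(2*2 + 5) = 2*(4 + 5) = 2*9 = 18)
b(M, Q) = 18 + M*Q (b(M, Q) = Q*M + 18 = M*Q + 18 = 18 + M*Q)
((-5 + b(-4, 1)*0) + 1/12)*24 = ((-5 + (18 - 4*1)*0) + 1/12)*24 = ((-5 + (18 - 4)*0) + 1/12)*24 = ((-5 + 14*0) + 1/12)*24 = ((-5 + 0) + 1/12)*24 = (-5 + 1/12)*24 = -59/12*24 = -118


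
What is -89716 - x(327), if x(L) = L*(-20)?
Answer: -83176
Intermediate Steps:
x(L) = -20*L
-89716 - x(327) = -89716 - (-20)*327 = -89716 - 1*(-6540) = -89716 + 6540 = -83176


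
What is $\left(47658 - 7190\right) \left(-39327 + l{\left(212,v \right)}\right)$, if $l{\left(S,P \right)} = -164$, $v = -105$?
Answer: $-1598121788$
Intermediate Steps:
$\left(47658 - 7190\right) \left(-39327 + l{\left(212,v \right)}\right) = \left(47658 - 7190\right) \left(-39327 - 164\right) = 40468 \left(-39491\right) = -1598121788$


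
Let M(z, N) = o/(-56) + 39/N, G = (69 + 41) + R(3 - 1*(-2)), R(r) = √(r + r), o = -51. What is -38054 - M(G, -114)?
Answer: -40490061/1064 ≈ -38055.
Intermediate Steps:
R(r) = √2*√r (R(r) = √(2*r) = √2*√r)
G = 110 + √10 (G = (69 + 41) + √2*√(3 - 1*(-2)) = 110 + √2*√(3 + 2) = 110 + √2*√5 = 110 + √10 ≈ 113.16)
M(z, N) = 51/56 + 39/N (M(z, N) = -51/(-56) + 39/N = -51*(-1/56) + 39/N = 51/56 + 39/N)
-38054 - M(G, -114) = -38054 - (51/56 + 39/(-114)) = -38054 - (51/56 + 39*(-1/114)) = -38054 - (51/56 - 13/38) = -38054 - 1*605/1064 = -38054 - 605/1064 = -40490061/1064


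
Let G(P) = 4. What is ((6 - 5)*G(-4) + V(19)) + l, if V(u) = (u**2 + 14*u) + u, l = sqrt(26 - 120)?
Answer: 650 + I*sqrt(94) ≈ 650.0 + 9.6954*I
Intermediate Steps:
l = I*sqrt(94) (l = sqrt(-94) = I*sqrt(94) ≈ 9.6954*I)
V(u) = u**2 + 15*u
((6 - 5)*G(-4) + V(19)) + l = ((6 - 5)*4 + 19*(15 + 19)) + I*sqrt(94) = (1*4 + 19*34) + I*sqrt(94) = (4 + 646) + I*sqrt(94) = 650 + I*sqrt(94)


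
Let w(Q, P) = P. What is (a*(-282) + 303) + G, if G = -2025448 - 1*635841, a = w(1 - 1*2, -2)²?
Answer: -2662114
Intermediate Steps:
a = 4 (a = (-2)² = 4)
G = -2661289 (G = -2025448 - 635841 = -2661289)
(a*(-282) + 303) + G = (4*(-282) + 303) - 2661289 = (-1128 + 303) - 2661289 = -825 - 2661289 = -2662114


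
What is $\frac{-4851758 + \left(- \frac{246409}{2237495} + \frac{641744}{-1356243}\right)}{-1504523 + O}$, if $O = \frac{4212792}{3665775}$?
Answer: $\frac{124072437432629239962805}{38474645840566400755563} \approx 3.2248$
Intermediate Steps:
$O = \frac{1404264}{1221925}$ ($O = 4212792 \cdot \frac{1}{3665775} = \frac{1404264}{1221925} \approx 1.1492$)
$\frac{-4851758 + \left(- \frac{246409}{2237495} + \frac{641744}{-1356243}\right)}{-1504523 + O} = \frac{-4851758 + \left(- \frac{246409}{2237495} + \frac{641744}{-1356243}\right)}{-1504523 + \frac{1404264}{1221925}} = \frac{-4851758 + \left(\left(-246409\right) \frac{1}{2237495} + 641744 \left(- \frac{1}{1356243}\right)\right)}{- \frac{1838412862511}{1221925}} = \left(-4851758 - \frac{61037568023}{104640928665}\right) \left(- \frac{1221925}{1838412862511}\right) = \left(- \frac{507692523815411093}{104640928665}\right) \left(- \frac{1221925}{1838412862511}\right) = \frac{124072437432629239962805}{38474645840566400755563}$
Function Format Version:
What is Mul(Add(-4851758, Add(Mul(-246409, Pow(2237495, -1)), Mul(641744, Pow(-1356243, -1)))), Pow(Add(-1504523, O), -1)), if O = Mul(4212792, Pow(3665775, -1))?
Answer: Rational(124072437432629239962805, 38474645840566400755563) ≈ 3.2248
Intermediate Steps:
O = Rational(1404264, 1221925) (O = Mul(4212792, Rational(1, 3665775)) = Rational(1404264, 1221925) ≈ 1.1492)
Mul(Add(-4851758, Add(Mul(-246409, Pow(2237495, -1)), Mul(641744, Pow(-1356243, -1)))), Pow(Add(-1504523, O), -1)) = Mul(Add(-4851758, Add(Mul(-246409, Pow(2237495, -1)), Mul(641744, Pow(-1356243, -1)))), Pow(Add(-1504523, Rational(1404264, 1221925)), -1)) = Mul(Add(-4851758, Add(Mul(-246409, Rational(1, 2237495)), Mul(641744, Rational(-1, 1356243)))), Pow(Rational(-1838412862511, 1221925), -1)) = Mul(Add(-4851758, Add(Rational(-246409, 2237495), Rational(-641744, 1356243))), Rational(-1221925, 1838412862511)) = Mul(Add(-4851758, Rational(-61037568023, 104640928665)), Rational(-1221925, 1838412862511)) = Mul(Rational(-507692523815411093, 104640928665), Rational(-1221925, 1838412862511)) = Rational(124072437432629239962805, 38474645840566400755563)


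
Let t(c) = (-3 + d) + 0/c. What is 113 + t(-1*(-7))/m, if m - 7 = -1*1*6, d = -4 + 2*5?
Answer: 116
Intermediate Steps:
d = 6 (d = -4 + 10 = 6)
m = 1 (m = 7 - 1*1*6 = 7 - 1*6 = 7 - 6 = 1)
t(c) = 3 (t(c) = (-3 + 6) + 0/c = 3 + 0 = 3)
113 + t(-1*(-7))/m = 113 + 3/1 = 113 + 1*3 = 113 + 3 = 116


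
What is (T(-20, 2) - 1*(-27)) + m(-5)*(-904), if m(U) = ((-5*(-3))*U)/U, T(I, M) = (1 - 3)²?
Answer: -13529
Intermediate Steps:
T(I, M) = 4 (T(I, M) = (-2)² = 4)
m(U) = 15 (m(U) = (15*U)/U = 15)
(T(-20, 2) - 1*(-27)) + m(-5)*(-904) = (4 - 1*(-27)) + 15*(-904) = (4 + 27) - 13560 = 31 - 13560 = -13529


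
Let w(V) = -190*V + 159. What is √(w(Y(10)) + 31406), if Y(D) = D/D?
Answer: 5*√1255 ≈ 177.13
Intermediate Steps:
Y(D) = 1
w(V) = 159 - 190*V
√(w(Y(10)) + 31406) = √((159 - 190*1) + 31406) = √((159 - 190) + 31406) = √(-31 + 31406) = √31375 = 5*√1255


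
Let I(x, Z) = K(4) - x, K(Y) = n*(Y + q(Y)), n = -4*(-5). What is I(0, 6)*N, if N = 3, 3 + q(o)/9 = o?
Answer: 780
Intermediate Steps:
q(o) = -27 + 9*o
n = 20
K(Y) = -540 + 200*Y (K(Y) = 20*(Y + (-27 + 9*Y)) = 20*(-27 + 10*Y) = -540 + 200*Y)
I(x, Z) = 260 - x (I(x, Z) = (-540 + 200*4) - x = (-540 + 800) - x = 260 - x)
I(0, 6)*N = (260 - 1*0)*3 = (260 + 0)*3 = 260*3 = 780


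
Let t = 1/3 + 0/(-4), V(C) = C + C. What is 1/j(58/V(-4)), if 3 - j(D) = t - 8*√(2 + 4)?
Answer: -3/424 + 9*√6/424 ≈ 0.044918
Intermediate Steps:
V(C) = 2*C
t = ⅓ (t = 1*(⅓) + 0*(-¼) = ⅓ + 0 = ⅓ ≈ 0.33333)
j(D) = 8/3 + 8*√6 (j(D) = 3 - (⅓ - 8*√(2 + 4)) = 3 - (⅓ - 8*√6) = 3 + (-⅓ + 8*√6) = 8/3 + 8*√6)
1/j(58/V(-4)) = 1/(8/3 + 8*√6)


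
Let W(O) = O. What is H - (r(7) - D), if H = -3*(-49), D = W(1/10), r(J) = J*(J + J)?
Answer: 491/10 ≈ 49.100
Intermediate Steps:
r(J) = 2*J² (r(J) = J*(2*J) = 2*J²)
D = ⅒ (D = 1/10 = ⅒ ≈ 0.10000)
H = 147
H - (r(7) - D) = 147 - (2*7² - 1*⅒) = 147 - (2*49 - ⅒) = 147 - (98 - ⅒) = 147 - 1*979/10 = 147 - 979/10 = 491/10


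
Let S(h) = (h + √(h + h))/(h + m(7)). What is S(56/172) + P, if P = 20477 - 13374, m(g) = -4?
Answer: 561130/79 - √301/79 ≈ 7102.7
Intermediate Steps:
S(h) = (h + √2*√h)/(-4 + h) (S(h) = (h + √(h + h))/(h - 4) = (h + √(2*h))/(-4 + h) = (h + √2*√h)/(-4 + h))
P = 7103
S(56/172) + P = (56/172 + √2*√(56/172))/(-4 + 56/172) + 7103 = (56*(1/172) + √2*√(56*(1/172)))/(-4 + 56*(1/172)) + 7103 = (14/43 + √2*√(14/43))/(-4 + 14/43) + 7103 = (14/43 + √2*(√602/43))/(-158/43) + 7103 = -43*(14/43 + 2*√301/43)/158 + 7103 = (-7/79 - √301/79) + 7103 = 561130/79 - √301/79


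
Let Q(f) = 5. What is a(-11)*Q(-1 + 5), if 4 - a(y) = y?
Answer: 75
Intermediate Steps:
a(y) = 4 - y
a(-11)*Q(-1 + 5) = (4 - 1*(-11))*5 = (4 + 11)*5 = 15*5 = 75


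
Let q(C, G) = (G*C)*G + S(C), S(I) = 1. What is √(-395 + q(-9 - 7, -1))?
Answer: I*√410 ≈ 20.248*I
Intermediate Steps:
q(C, G) = 1 + C*G² (q(C, G) = (G*C)*G + 1 = (C*G)*G + 1 = C*G² + 1 = 1 + C*G²)
√(-395 + q(-9 - 7, -1)) = √(-395 + (1 + (-9 - 7)*(-1)²)) = √(-395 + (1 - 16*1)) = √(-395 + (1 - 16)) = √(-395 - 15) = √(-410) = I*√410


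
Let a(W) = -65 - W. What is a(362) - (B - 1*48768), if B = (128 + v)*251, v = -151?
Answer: 54114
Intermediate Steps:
B = -5773 (B = (128 - 151)*251 = -23*251 = -5773)
a(362) - (B - 1*48768) = (-65 - 1*362) - (-5773 - 1*48768) = (-65 - 362) - (-5773 - 48768) = -427 - 1*(-54541) = -427 + 54541 = 54114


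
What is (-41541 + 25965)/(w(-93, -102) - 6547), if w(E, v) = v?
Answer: 15576/6649 ≈ 2.3426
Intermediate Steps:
(-41541 + 25965)/(w(-93, -102) - 6547) = (-41541 + 25965)/(-102 - 6547) = -15576/(-6649) = -15576*(-1/6649) = 15576/6649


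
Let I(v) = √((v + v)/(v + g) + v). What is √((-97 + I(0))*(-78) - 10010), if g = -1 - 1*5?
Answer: 2*I*√611 ≈ 49.437*I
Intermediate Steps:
g = -6 (g = -1 - 5 = -6)
I(v) = √(v + 2*v/(-6 + v)) (I(v) = √((v + v)/(v - 6) + v) = √((2*v)/(-6 + v) + v) = √(2*v/(-6 + v) + v) = √(v + 2*v/(-6 + v)))
√((-97 + I(0))*(-78) - 10010) = √((-97 + √(0*(-4 + 0)/(-6 + 0)))*(-78) - 10010) = √((-97 + √(0*(-4)/(-6)))*(-78) - 10010) = √((-97 + √(0*(-⅙)*(-4)))*(-78) - 10010) = √((-97 + √0)*(-78) - 10010) = √((-97 + 0)*(-78) - 10010) = √(-97*(-78) - 10010) = √(7566 - 10010) = √(-2444) = 2*I*√611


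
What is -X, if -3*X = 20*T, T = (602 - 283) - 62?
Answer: 5140/3 ≈ 1713.3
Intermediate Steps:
T = 257 (T = 319 - 62 = 257)
X = -5140/3 (X = -20*257/3 = -⅓*5140 = -5140/3 ≈ -1713.3)
-X = -1*(-5140/3) = 5140/3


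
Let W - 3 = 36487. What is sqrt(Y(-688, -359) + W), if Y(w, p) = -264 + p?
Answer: sqrt(35867) ≈ 189.39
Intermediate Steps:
W = 36490 (W = 3 + 36487 = 36490)
sqrt(Y(-688, -359) + W) = sqrt((-264 - 359) + 36490) = sqrt(-623 + 36490) = sqrt(35867)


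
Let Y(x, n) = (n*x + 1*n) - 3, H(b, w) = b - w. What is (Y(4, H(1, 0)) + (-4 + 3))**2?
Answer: 1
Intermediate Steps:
Y(x, n) = -3 + n + n*x (Y(x, n) = (n*x + n) - 3 = (n + n*x) - 3 = -3 + n + n*x)
(Y(4, H(1, 0)) + (-4 + 3))**2 = ((-3 + (1 - 1*0) + (1 - 1*0)*4) + (-4 + 3))**2 = ((-3 + (1 + 0) + (1 + 0)*4) - 1)**2 = ((-3 + 1 + 1*4) - 1)**2 = ((-3 + 1 + 4) - 1)**2 = (2 - 1)**2 = 1**2 = 1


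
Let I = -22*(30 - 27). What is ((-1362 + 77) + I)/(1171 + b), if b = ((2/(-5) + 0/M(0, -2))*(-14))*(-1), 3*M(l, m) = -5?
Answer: -6755/5827 ≈ -1.1593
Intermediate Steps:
M(l, m) = -5/3 (M(l, m) = (1/3)*(-5) = -5/3)
I = -66 (I = -22*3 = -66)
b = -28/5 (b = ((2/(-5) + 0/(-5/3))*(-14))*(-1) = ((2*(-1/5) + 0*(-3/5))*(-14))*(-1) = ((-2/5 + 0)*(-14))*(-1) = -2/5*(-14)*(-1) = (28/5)*(-1) = -28/5 ≈ -5.6000)
((-1362 + 77) + I)/(1171 + b) = ((-1362 + 77) - 66)/(1171 - 28/5) = (-1285 - 66)/(5827/5) = -1351*5/5827 = -6755/5827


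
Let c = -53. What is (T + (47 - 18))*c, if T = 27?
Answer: -2968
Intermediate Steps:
(T + (47 - 18))*c = (27 + (47 - 18))*(-53) = (27 + 29)*(-53) = 56*(-53) = -2968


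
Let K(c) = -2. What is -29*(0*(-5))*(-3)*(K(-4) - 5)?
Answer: 0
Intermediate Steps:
-29*(0*(-5))*(-3)*(K(-4) - 5) = -29*(0*(-5))*(-3)*(-2 - 5) = -29*0*(-3)*(-7) = -0*(-7) = -29*0 = 0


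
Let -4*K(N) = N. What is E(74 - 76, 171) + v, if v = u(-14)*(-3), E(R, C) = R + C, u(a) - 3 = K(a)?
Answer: 299/2 ≈ 149.50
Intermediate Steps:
K(N) = -N/4
u(a) = 3 - a/4
E(R, C) = C + R
v = -39/2 (v = (3 - 1/4*(-14))*(-3) = (3 + 7/2)*(-3) = (13/2)*(-3) = -39/2 ≈ -19.500)
E(74 - 76, 171) + v = (171 + (74 - 76)) - 39/2 = (171 - 2) - 39/2 = 169 - 39/2 = 299/2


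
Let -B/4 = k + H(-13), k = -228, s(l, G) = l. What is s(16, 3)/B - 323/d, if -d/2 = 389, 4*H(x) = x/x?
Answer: 306701/708758 ≈ 0.43273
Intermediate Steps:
H(x) = 1/4 (H(x) = (x/x)/4 = (1/4)*1 = 1/4)
B = 911 (B = -4*(-228 + 1/4) = -4*(-911/4) = 911)
d = -778 (d = -2*389 = -778)
s(16, 3)/B - 323/d = 16/911 - 323/(-778) = 16*(1/911) - 323*(-1/778) = 16/911 + 323/778 = 306701/708758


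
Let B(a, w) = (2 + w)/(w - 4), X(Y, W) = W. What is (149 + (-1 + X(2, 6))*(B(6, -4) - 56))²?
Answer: 269361/16 ≈ 16835.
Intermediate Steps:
B(a, w) = (2 + w)/(-4 + w)
(149 + (-1 + X(2, 6))*(B(6, -4) - 56))² = (149 + (-1 + 6)*((2 - 4)/(-4 - 4) - 56))² = (149 + 5*(-2/(-8) - 56))² = (149 + 5*(-⅛*(-2) - 56))² = (149 + 5*(¼ - 56))² = (149 + 5*(-223/4))² = (149 - 1115/4)² = (-519/4)² = 269361/16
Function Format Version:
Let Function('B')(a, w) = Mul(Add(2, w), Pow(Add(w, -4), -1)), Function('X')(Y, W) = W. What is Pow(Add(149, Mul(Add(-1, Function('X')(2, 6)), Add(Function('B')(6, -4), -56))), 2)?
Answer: Rational(269361, 16) ≈ 16835.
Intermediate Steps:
Function('B')(a, w) = Mul(Pow(Add(-4, w), -1), Add(2, w)) (Function('B')(a, w) = Mul(Add(2, w), Pow(Add(-4, w), -1)) = Mul(Pow(Add(-4, w), -1), Add(2, w)))
Pow(Add(149, Mul(Add(-1, Function('X')(2, 6)), Add(Function('B')(6, -4), -56))), 2) = Pow(Add(149, Mul(Add(-1, 6), Add(Mul(Pow(Add(-4, -4), -1), Add(2, -4)), -56))), 2) = Pow(Add(149, Mul(5, Add(Mul(Pow(-8, -1), -2), -56))), 2) = Pow(Add(149, Mul(5, Add(Mul(Rational(-1, 8), -2), -56))), 2) = Pow(Add(149, Mul(5, Add(Rational(1, 4), -56))), 2) = Pow(Add(149, Mul(5, Rational(-223, 4))), 2) = Pow(Add(149, Rational(-1115, 4)), 2) = Pow(Rational(-519, 4), 2) = Rational(269361, 16)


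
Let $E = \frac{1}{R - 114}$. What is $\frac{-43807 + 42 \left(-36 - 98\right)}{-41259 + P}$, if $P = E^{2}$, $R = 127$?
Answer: $\frac{1670903}{1394554} \approx 1.1982$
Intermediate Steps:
$E = \frac{1}{13}$ ($E = \frac{1}{127 - 114} = \frac{1}{13} \approx 0.076923$)
$P = \frac{1}{169}$ ($P = \left(\frac{1}{13}\right)^{2} = \frac{1}{169} \approx 0.0059172$)
$\frac{-43807 + 42 \left(-36 - 98\right)}{-41259 + P} = \frac{-43807 + 42 \left(-36 - 98\right)}{-41259 + \frac{1}{169}} = \frac{-43807 + 42 \left(-134\right)}{- \frac{6972770}{169}} = \left(-43807 - 5628\right) \left(- \frac{169}{6972770}\right) = \left(-49435\right) \left(- \frac{169}{6972770}\right) = \frac{1670903}{1394554}$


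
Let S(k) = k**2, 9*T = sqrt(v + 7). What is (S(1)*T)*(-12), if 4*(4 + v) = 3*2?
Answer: -2*sqrt(2) ≈ -2.8284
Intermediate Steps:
v = -5/2 (v = -4 + (3*2)/4 = -4 + (1/4)*6 = -4 + 3/2 = -5/2 ≈ -2.5000)
T = sqrt(2)/6 (T = sqrt(-5/2 + 7)/9 = sqrt(9/2)/9 = (3*sqrt(2)/2)/9 = sqrt(2)/6 ≈ 0.23570)
(S(1)*T)*(-12) = (1**2*(sqrt(2)/6))*(-12) = (1*(sqrt(2)/6))*(-12) = (sqrt(2)/6)*(-12) = -2*sqrt(2)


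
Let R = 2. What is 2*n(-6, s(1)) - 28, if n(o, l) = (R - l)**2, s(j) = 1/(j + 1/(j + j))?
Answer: -220/9 ≈ -24.444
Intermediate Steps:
s(j) = 1/(j + 1/(2*j))
n(o, l) = (2 - l)**2
2*n(-6, s(1)) - 28 = 2*(-2 + 2*1/(1 + 2*1**2))**2 - 28 = 2*(-2 + 2*1/(1 + 2*1))**2 - 28 = 2*(-2 + 2*1/(1 + 2))**2 - 28 = 2*(-2 + 2*1/3)**2 - 28 = 2*(-2 + 2*1*(1/3))**2 - 28 = 2*(-2 + 2/3)**2 - 28 = 2*(-4/3)**2 - 28 = 2*(16/9) - 28 = 32/9 - 28 = -220/9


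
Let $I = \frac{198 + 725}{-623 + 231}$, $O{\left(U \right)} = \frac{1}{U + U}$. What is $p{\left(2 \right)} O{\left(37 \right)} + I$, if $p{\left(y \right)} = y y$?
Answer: $- \frac{33367}{14504} \approx -2.3005$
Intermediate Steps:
$O{\left(U \right)} = \frac{1}{2 U}$
$I = - \frac{923}{392}$ ($I = \frac{923}{-392} = 923 \left(- \frac{1}{392}\right) = - \frac{923}{392} \approx -2.3546$)
$p{\left(y \right)} = y^{2}$
$p{\left(2 \right)} O{\left(37 \right)} + I = 2^{2} \frac{1}{2 \cdot 37} - \frac{923}{392} = 4 \cdot \frac{1}{2} \cdot \frac{1}{37} - \frac{923}{392} = 4 \cdot \frac{1}{74} - \frac{923}{392} = \frac{2}{37} - \frac{923}{392} = - \frac{33367}{14504}$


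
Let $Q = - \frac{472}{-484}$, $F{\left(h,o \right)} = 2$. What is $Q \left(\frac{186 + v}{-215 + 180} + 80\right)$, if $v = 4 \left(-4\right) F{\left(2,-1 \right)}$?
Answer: $\frac{44604}{605} \approx 73.726$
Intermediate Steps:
$v = -32$ ($v = 4 \left(-4\right) 2 = \left(-16\right) 2 = -32$)
$Q = \frac{118}{121}$ ($Q = \left(-472\right) \left(- \frac{1}{484}\right) = \frac{118}{121} \approx 0.97521$)
$Q \left(\frac{186 + v}{-215 + 180} + 80\right) = \frac{118 \left(\frac{186 - 32}{-215 + 180} + 80\right)}{121} = \frac{118 \left(\frac{154}{-35} + 80\right)}{121} = \frac{118 \left(154 \left(- \frac{1}{35}\right) + 80\right)}{121} = \frac{118 \left(- \frac{22}{5} + 80\right)}{121} = \frac{118}{121} \cdot \frac{378}{5} = \frac{44604}{605}$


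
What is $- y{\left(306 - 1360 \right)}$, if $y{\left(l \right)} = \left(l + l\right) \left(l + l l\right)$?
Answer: $2339589096$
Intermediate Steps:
$y{\left(l \right)} = 2 l \left(l + l^{2}\right)$
$- y{\left(306 - 1360 \right)} = - 2 \left(306 - 1360\right)^{2} \left(1 + \left(306 - 1360\right)\right) = - 2 \left(-1054\right)^{2} \left(1 - 1054\right) = - 2 \cdot 1110916 \left(-1053\right) = \left(-1\right) \left(-2339589096\right) = 2339589096$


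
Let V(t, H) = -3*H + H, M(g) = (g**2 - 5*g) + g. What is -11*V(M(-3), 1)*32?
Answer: 704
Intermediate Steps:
M(g) = g**2 - 4*g
V(t, H) = -2*H
-11*V(M(-3), 1)*32 = -(-22)*32 = -11*(-2)*32 = 22*32 = 704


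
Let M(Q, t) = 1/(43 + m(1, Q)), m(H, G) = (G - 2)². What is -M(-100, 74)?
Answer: -1/10447 ≈ -9.5721e-5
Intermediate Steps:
m(H, G) = (-2 + G)²
M(Q, t) = 1/(43 + (-2 + Q)²)
-M(-100, 74) = -1/(43 + (-2 - 100)²) = -1/(43 + (-102)²) = -1/(43 + 10404) = -1/10447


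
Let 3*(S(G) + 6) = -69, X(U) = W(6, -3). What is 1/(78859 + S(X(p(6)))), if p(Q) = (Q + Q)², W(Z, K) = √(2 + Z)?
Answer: 1/78830 ≈ 1.2686e-5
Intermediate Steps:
p(Q) = 4*Q² (p(Q) = (2*Q)² = 4*Q²)
X(U) = 2*√2 (X(U) = √(2 + 6) = √8 = 2*√2)
S(G) = -29 (S(G) = -6 + (⅓)*(-69) = -6 - 23 = -29)
1/(78859 + S(X(p(6)))) = 1/(78859 - 29) = 1/78830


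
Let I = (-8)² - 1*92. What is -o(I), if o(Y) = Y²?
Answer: -784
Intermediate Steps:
I = -28 (I = 64 - 92 = -28)
-o(I) = -1*(-28)² = -1*784 = -784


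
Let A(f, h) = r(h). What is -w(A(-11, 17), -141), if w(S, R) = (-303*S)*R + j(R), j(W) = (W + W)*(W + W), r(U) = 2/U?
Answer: -1437354/17 ≈ -84550.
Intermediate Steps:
A(f, h) = 2/h
j(W) = 4*W² (j(W) = (2*W)*(2*W) = 4*W²)
w(S, R) = 4*R² - 303*R*S (w(S, R) = (-303*S)*R + 4*R² = -303*R*S + 4*R² = 4*R² - 303*R*S)
-w(A(-11, 17), -141) = -(-141)*(-606/17 + 4*(-141)) = -(-141)*(-606/17 - 564) = -(-141)*(-10194)/17 = -1*1437354/17 = -1437354/17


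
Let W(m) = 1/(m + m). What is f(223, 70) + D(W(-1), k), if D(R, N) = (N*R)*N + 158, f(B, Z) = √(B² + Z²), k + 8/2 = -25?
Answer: -525/2 + √54629 ≈ -28.772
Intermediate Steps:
k = -29 (k = -4 - 25 = -29)
W(m) = 1/(2*m)
D(R, N) = 158 + R*N² (D(R, N) = R*N² + 158 = 158 + R*N²)
f(223, 70) + D(W(-1), k) = √(223² + 70²) + (158 + ((½)/(-1))*(-29)²) = √(49729 + 4900) + (158 + ((½)*(-1))*841) = √54629 + (158 - ½*841) = √54629 + (158 - 841/2) = √54629 - 525/2 = -525/2 + √54629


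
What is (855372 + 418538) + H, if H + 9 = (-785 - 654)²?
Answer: 3344622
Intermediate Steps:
H = 2070712 (H = -9 + (-785 - 654)² = -9 + (-1439)² = -9 + 2070721 = 2070712)
(855372 + 418538) + H = (855372 + 418538) + 2070712 = 1273910 + 2070712 = 3344622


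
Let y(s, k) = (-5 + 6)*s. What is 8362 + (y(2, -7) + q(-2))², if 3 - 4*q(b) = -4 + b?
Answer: 134081/16 ≈ 8380.1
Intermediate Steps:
q(b) = 7/4 - b/4 (q(b) = ¾ - (-4 + b)/4 = ¾ + (1 - b/4) = 7/4 - b/4)
y(s, k) = s (y(s, k) = 1*s = s)
8362 + (y(2, -7) + q(-2))² = 8362 + (2 + (7/4 - ¼*(-2)))² = 8362 + (2 + (7/4 + ½))² = 8362 + (2 + 9/4)² = 8362 + (17/4)² = 8362 + 289/16 = 134081/16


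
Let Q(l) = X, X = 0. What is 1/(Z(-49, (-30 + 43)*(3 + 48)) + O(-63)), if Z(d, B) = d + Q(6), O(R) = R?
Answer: -1/112 ≈ -0.0089286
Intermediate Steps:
Q(l) = 0
Z(d, B) = d (Z(d, B) = d + 0 = d)
1/(Z(-49, (-30 + 43)*(3 + 48)) + O(-63)) = 1/(-49 - 63) = 1/(-112) = -1/112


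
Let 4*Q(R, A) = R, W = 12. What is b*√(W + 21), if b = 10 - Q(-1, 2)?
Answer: 41*√33/4 ≈ 58.882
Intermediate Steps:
Q(R, A) = R/4
b = 41/4 (b = 10 - (-1)/4 = 10 - 1*(-¼) = 10 + ¼ = 41/4 ≈ 10.250)
b*√(W + 21) = 41*√(12 + 21)/4 = 41*√33/4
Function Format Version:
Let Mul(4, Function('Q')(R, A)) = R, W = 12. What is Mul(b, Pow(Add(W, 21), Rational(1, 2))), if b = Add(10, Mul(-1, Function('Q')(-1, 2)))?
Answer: Mul(Rational(41, 4), Pow(33, Rational(1, 2))) ≈ 58.882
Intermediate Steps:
Function('Q')(R, A) = Mul(Rational(1, 4), R)
b = Rational(41, 4) (b = Add(10, Mul(-1, Mul(Rational(1, 4), -1))) = Add(10, Mul(-1, Rational(-1, 4))) = Add(10, Rational(1, 4)) = Rational(41, 4) ≈ 10.250)
Mul(b, Pow(Add(W, 21), Rational(1, 2))) = Mul(Rational(41, 4), Pow(Add(12, 21), Rational(1, 2))) = Mul(Rational(41, 4), Pow(33, Rational(1, 2)))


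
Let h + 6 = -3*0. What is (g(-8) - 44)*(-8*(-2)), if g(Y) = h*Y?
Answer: 64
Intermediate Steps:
h = -6 (h = -6 - 3*0 = -6 + 0 = -6)
g(Y) = -6*Y
(g(-8) - 44)*(-8*(-2)) = (-6*(-8) - 44)*(-8*(-2)) = (48 - 44)*16 = 4*16 = 64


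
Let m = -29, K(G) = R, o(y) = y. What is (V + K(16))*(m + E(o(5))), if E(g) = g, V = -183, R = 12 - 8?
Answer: 4296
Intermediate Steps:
R = 4
K(G) = 4
(V + K(16))*(m + E(o(5))) = (-183 + 4)*(-29 + 5) = -179*(-24) = 4296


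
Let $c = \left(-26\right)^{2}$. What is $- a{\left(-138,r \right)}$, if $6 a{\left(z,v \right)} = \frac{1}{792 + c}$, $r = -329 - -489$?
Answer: $- \frac{1}{8808} \approx -0.00011353$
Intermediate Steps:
$r = 160$ ($r = -329 + 489 = 160$)
$c = 676$
$a{\left(z,v \right)} = \frac{1}{8808}$ ($a{\left(z,v \right)} = \frac{1}{6 \left(792 + 676\right)} = \frac{1}{6 \cdot 1468} = \frac{1}{6} \cdot \frac{1}{1468} = \frac{1}{8808}$)
$- a{\left(-138,r \right)} = \left(-1\right) \frac{1}{8808} = - \frac{1}{8808}$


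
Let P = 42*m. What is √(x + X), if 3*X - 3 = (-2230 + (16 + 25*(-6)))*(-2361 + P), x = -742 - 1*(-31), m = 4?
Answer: √1727374 ≈ 1314.3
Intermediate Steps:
x = -711 (x = -742 + 31 = -711)
P = 168 (P = 42*4 = 168)
X = 1728085 (X = 1 + ((-2230 + (16 + 25*(-6)))*(-2361 + 168))/3 = 1 + ((-2230 + (16 - 150))*(-2193))/3 = 1 + ((-2230 - 134)*(-2193))/3 = 1 + (-2364*(-2193))/3 = 1 + (⅓)*5184252 = 1 + 1728084 = 1728085)
√(x + X) = √(-711 + 1728085) = √1727374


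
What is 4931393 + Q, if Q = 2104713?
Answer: 7036106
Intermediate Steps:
4931393 + Q = 4931393 + 2104713 = 7036106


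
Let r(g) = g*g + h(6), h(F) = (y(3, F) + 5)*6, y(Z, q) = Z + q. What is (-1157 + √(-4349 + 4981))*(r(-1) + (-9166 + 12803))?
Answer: -4306354 + 7444*√158 ≈ -4.2128e+6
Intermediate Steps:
h(F) = 48 + 6*F (h(F) = ((3 + F) + 5)*6 = (8 + F)*6 = 48 + 6*F)
r(g) = 84 + g² (r(g) = g*g + (48 + 6*6) = g² + (48 + 36) = g² + 84 = 84 + g²)
(-1157 + √(-4349 + 4981))*(r(-1) + (-9166 + 12803)) = (-1157 + √(-4349 + 4981))*((84 + (-1)²) + (-9166 + 12803)) = (-1157 + √632)*((84 + 1) + 3637) = (-1157 + 2*√158)*(85 + 3637) = (-1157 + 2*√158)*3722 = -4306354 + 7444*√158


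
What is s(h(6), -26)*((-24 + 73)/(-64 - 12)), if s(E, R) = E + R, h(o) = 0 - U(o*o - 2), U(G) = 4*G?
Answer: 3969/38 ≈ 104.45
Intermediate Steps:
h(o) = 8 - 4*o² (h(o) = 0 - 4*(o*o - 2) = 0 - 4*(o² - 2) = 0 - 4*(-2 + o²) = 0 - (-8 + 4*o²) = 0 + (8 - 4*o²) = 8 - 4*o²)
s(h(6), -26)*((-24 + 73)/(-64 - 12)) = ((8 - 4*6²) - 26)*((-24 + 73)/(-64 - 12)) = ((8 - 4*36) - 26)*(49/(-76)) = ((8 - 144) - 26)*(49*(-1/76)) = (-136 - 26)*(-49/76) = -162*(-49/76) = 3969/38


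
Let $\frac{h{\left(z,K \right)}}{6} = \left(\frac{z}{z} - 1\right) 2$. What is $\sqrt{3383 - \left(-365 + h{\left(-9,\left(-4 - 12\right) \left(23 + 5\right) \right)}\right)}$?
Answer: $2 \sqrt{937} \approx 61.221$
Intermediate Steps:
$h{\left(z,K \right)} = 0$ ($h{\left(z,K \right)} = 6 \left(\frac{z}{z} - 1\right) 2 = 6 \left(1 - 1\right) 2 = 6 \cdot 0 \cdot 2 = 6 \cdot 0 = 0$)
$\sqrt{3383 - \left(-365 + h{\left(-9,\left(-4 - 12\right) \left(23 + 5\right) \right)}\right)} = \sqrt{3383 + \left(365 - 0\right)} = \sqrt{3383 + \left(365 + 0\right)} = \sqrt{3383 + 365} = \sqrt{3748} = 2 \sqrt{937}$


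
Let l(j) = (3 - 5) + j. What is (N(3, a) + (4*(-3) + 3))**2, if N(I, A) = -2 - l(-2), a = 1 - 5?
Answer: 49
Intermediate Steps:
l(j) = -2 + j
a = -4
N(I, A) = 2 (N(I, A) = -2 - (-2 - 2) = -2 - 1*(-4) = -2 + 4 = 2)
(N(3, a) + (4*(-3) + 3))**2 = (2 + (4*(-3) + 3))**2 = (2 + (-12 + 3))**2 = (2 - 9)**2 = (-7)**2 = 49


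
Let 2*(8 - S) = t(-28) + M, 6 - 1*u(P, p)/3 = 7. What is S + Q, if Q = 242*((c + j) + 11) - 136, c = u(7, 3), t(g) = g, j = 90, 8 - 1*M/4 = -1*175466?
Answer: -327346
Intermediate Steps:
u(P, p) = -3 (u(P, p) = 18 - 3*7 = 18 - 21 = -3)
M = 701896 (M = 32 - (-4)*175466 = 32 - 4*(-175466) = 32 + 701864 = 701896)
c = -3
S = -350926 (S = 8 - (-28 + 701896)/2 = 8 - ½*701868 = 8 - 350934 = -350926)
Q = 23580 (Q = 242*((-3 + 90) + 11) - 136 = 242*(87 + 11) - 136 = 242*98 - 136 = 23716 - 136 = 23580)
S + Q = -350926 + 23580 = -327346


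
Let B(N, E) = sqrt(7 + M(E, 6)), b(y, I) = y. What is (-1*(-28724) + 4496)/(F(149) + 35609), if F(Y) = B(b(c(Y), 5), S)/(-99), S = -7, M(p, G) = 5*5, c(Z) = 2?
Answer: 11593906534980/12427676634649 + 13155120*sqrt(2)/12427676634649 ≈ 0.93291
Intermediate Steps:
M(p, G) = 25
B(N, E) = 4*sqrt(2) (B(N, E) = sqrt(7 + 25) = sqrt(32) = 4*sqrt(2))
F(Y) = -4*sqrt(2)/99 (F(Y) = (4*sqrt(2))/(-99) = (4*sqrt(2))*(-1/99) = -4*sqrt(2)/99)
(-1*(-28724) + 4496)/(F(149) + 35609) = (-1*(-28724) + 4496)/(-4*sqrt(2)/99 + 35609) = (28724 + 4496)/(35609 - 4*sqrt(2)/99) = 33220/(35609 - 4*sqrt(2)/99)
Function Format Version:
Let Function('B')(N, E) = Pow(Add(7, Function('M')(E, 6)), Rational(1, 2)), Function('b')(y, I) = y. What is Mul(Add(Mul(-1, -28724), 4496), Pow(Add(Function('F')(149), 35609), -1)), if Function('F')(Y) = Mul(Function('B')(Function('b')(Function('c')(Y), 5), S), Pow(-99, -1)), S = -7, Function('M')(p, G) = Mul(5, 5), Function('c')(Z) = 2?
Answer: Add(Rational(11593906534980, 12427676634649), Mul(Rational(13155120, 12427676634649), Pow(2, Rational(1, 2)))) ≈ 0.93291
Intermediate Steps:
Function('M')(p, G) = 25
Function('B')(N, E) = Mul(4, Pow(2, Rational(1, 2))) (Function('B')(N, E) = Pow(Add(7, 25), Rational(1, 2)) = Pow(32, Rational(1, 2)) = Mul(4, Pow(2, Rational(1, 2))))
Function('F')(Y) = Mul(Rational(-4, 99), Pow(2, Rational(1, 2))) (Function('F')(Y) = Mul(Mul(4, Pow(2, Rational(1, 2))), Pow(-99, -1)) = Mul(Mul(4, Pow(2, Rational(1, 2))), Rational(-1, 99)) = Mul(Rational(-4, 99), Pow(2, Rational(1, 2))))
Mul(Add(Mul(-1, -28724), 4496), Pow(Add(Function('F')(149), 35609), -1)) = Mul(Add(Mul(-1, -28724), 4496), Pow(Add(Mul(Rational(-4, 99), Pow(2, Rational(1, 2))), 35609), -1)) = Mul(Add(28724, 4496), Pow(Add(35609, Mul(Rational(-4, 99), Pow(2, Rational(1, 2)))), -1)) = Mul(33220, Pow(Add(35609, Mul(Rational(-4, 99), Pow(2, Rational(1, 2)))), -1))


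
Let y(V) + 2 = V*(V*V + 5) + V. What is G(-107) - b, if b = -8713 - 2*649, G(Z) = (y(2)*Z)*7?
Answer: -3471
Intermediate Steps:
y(V) = -2 + V + V*(5 + V²) (y(V) = -2 + (V*(V*V + 5) + V) = -2 + (V*(V² + 5) + V) = -2 + (V*(5 + V²) + V) = -2 + (V + V*(5 + V²)) = -2 + V + V*(5 + V²))
G(Z) = 126*Z (G(Z) = ((-2 + 2³ + 6*2)*Z)*7 = ((-2 + 8 + 12)*Z)*7 = (18*Z)*7 = 126*Z)
b = -10011 (b = -8713 - 1298 = -10011)
G(-107) - b = 126*(-107) - 1*(-10011) = -13482 + 10011 = -3471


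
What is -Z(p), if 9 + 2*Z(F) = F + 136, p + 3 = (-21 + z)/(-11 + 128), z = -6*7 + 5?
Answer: -7225/117 ≈ -61.752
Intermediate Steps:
z = -37 (z = -42 + 5 = -37)
p = -409/117 (p = -3 + (-21 - 37)/(-11 + 128) = -3 - 58/117 = -409/117 ≈ -3.4957)
Z(F) = 127/2 + F/2 (Z(F) = -9/2 + (F + 136)/2 = -9/2 + (136 + F)/2 = -9/2 + (68 + F/2) = 127/2 + F/2)
-Z(p) = -(127/2 + (½)*(-409/117)) = -(127/2 - 409/234) = -1*7225/117 = -7225/117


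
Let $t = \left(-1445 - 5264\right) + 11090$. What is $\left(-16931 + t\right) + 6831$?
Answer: $-5719$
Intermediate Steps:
$t = 4381$ ($t = -6709 + 11090 = 4381$)
$\left(-16931 + t\right) + 6831 = \left(-16931 + 4381\right) + 6831 = -12550 + 6831 = -5719$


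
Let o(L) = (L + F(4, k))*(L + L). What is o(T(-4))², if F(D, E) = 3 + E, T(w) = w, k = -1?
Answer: 256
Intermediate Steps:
o(L) = 2*L*(2 + L) (o(L) = (L + (3 - 1))*(L + L) = (L + 2)*(2*L) = (2 + L)*(2*L) = 2*L*(2 + L))
o(T(-4))² = (2*(-4)*(2 - 4))² = (2*(-4)*(-2))² = 16² = 256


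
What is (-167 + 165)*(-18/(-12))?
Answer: -3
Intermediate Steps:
(-167 + 165)*(-18/(-12)) = -(-12)*3*(-1/12) = -(-12)*(-1)/4 = -2*3/2 = -3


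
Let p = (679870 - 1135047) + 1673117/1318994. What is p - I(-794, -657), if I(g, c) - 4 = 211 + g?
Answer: -599610361295/1318994 ≈ -4.5460e+5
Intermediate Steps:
p = -600374058821/1318994 (p = -455177 + 1673117*(1/1318994) = -455177 + 1673117/1318994 = -600374058821/1318994 ≈ -4.5518e+5)
I(g, c) = 215 + g (I(g, c) = 4 + (211 + g) = 215 + g)
p - I(-794, -657) = -600374058821/1318994 - (215 - 794) = -600374058821/1318994 - 1*(-579) = -600374058821/1318994 + 579 = -599610361295/1318994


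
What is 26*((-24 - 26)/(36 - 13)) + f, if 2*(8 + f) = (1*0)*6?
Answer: -1484/23 ≈ -64.522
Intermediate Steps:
f = -8 (f = -8 + ((1*0)*6)/2 = -8 + (0*6)/2 = -8 + (1/2)*0 = -8 + 0 = -8)
26*((-24 - 26)/(36 - 13)) + f = 26*((-24 - 26)/(36 - 13)) - 8 = 26*(-50/23) - 8 = -1300/23 - 8 = -1484/23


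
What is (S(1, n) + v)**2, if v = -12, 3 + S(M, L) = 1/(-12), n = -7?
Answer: 32761/144 ≈ 227.51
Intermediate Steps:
S(M, L) = -37/12 (S(M, L) = -3 + 1/(-12) = -3 - 1/12 = -37/12)
(S(1, n) + v)**2 = (-37/12 - 12)**2 = (-181/12)**2 = 32761/144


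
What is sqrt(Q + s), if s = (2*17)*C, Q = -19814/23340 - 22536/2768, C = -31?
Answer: I*sqrt(1083186726817965)/1009455 ≈ 32.604*I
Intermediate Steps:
Q = -9075553/1009455 (Q = -19814*1/23340 - 22536*1/2768 = -9907/11670 - 2817/346 = -9075553/1009455 ≈ -8.9905)
s = -1054 (s = (2*17)*(-31) = 34*(-31) = -1054)
sqrt(Q + s) = sqrt(-9075553/1009455 - 1054) = sqrt(-1073041123/1009455) = I*sqrt(1083186726817965)/1009455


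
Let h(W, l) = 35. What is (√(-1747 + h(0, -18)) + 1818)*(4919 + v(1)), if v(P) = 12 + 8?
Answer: 8979102 + 19756*I*√107 ≈ 8.9791e+6 + 2.0436e+5*I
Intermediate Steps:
v(P) = 20
(√(-1747 + h(0, -18)) + 1818)*(4919 + v(1)) = (√(-1747 + 35) + 1818)*(4919 + 20) = (√(-1712) + 1818)*4939 = (4*I*√107 + 1818)*4939 = (1818 + 4*I*√107)*4939 = 8979102 + 19756*I*√107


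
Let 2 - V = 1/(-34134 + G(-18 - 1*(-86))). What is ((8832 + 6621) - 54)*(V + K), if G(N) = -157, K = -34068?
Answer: -17988452799795/34291 ≈ -5.2458e+8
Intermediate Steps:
V = 68583/34291 (V = 2 - 1/(-34134 - 157) = 2 - 1/(-34291) = 2 - 1*(-1/34291) = 2 + 1/34291 = 68583/34291 ≈ 2.0000)
((8832 + 6621) - 54)*(V + K) = ((8832 + 6621) - 54)*(68583/34291 - 34068) = (15453 - 54)*(-1168157205/34291) = 15399*(-1168157205/34291) = -17988452799795/34291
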